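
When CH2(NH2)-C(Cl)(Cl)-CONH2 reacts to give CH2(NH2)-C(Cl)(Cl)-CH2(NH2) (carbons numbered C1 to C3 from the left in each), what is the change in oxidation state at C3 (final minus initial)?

Before: C3 has 1 bond to C, 2 bonds to O, 1 bond to N → oxidation state +3.
After: C3 has 1 bond to C, 2 bonds to H, 1 bond to N → oxidation state -1.
Δ = -1 − (+3) = -4, so this is a reduction at C3.

-4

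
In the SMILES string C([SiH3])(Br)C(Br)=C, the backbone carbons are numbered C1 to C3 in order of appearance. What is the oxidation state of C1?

-1

C1 has one bond to C (0), one bond to Si (-1), one bond to H (-1), one bond to Br (+1).
Oxidation state = 0 − 1 − 1 + 1 = -1.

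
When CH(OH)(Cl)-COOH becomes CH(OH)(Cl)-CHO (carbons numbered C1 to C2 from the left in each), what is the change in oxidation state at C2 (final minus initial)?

-2

Before: C2 has 1 bond to C, 3 bonds to O → oxidation state +3.
After: C2 has 1 bond to C, 1 bond to H, 2 bonds to O → oxidation state +1.
Δ = +1 − (+3) = -2, so this is a reduction at C2.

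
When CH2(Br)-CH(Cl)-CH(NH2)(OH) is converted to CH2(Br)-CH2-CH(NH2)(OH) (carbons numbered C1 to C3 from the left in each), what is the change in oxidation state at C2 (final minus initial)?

Before: C2 has 2 bonds to C, 1 bond to H, 1 bond to Cl → oxidation state 0.
After: C2 has 2 bonds to C, 2 bonds to H → oxidation state -2.
Δ = -2 − (0) = -2, so this is a reduction at C2.

-2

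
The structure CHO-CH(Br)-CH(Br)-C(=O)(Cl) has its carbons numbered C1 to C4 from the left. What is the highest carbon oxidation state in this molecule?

Tallying each carbon's bonds:
C1: 1C, 1H, 2O → 0 − 1 + 2 = +1
C2: 2C, 1H, 1Br → 0 − 1 + 1 = 0
C3: 2C, 1H, 1Br → 0 − 1 + 1 = 0
C4: 1C, 2O, 1Cl → 0 + 2 + 1 = +3
The highest value is +3.

+3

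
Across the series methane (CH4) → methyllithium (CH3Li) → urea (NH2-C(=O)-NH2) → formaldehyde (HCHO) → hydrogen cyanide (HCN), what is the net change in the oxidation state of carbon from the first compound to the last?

+6

Carbon oxidation states along the series — methane: -4, methyllithium: -4, urea: +4, formaldehyde: 0, hydrogen cyanide: +2.
Net change = +2 − (-4) = +6.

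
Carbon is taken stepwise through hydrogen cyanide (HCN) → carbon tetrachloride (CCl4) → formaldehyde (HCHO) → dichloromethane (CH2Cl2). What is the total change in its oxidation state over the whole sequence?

-2

Carbon oxidation states along the series — hydrogen cyanide: +2, carbon tetrachloride: +4, formaldehyde: 0, dichloromethane: 0.
Net change = 0 − (+2) = -2.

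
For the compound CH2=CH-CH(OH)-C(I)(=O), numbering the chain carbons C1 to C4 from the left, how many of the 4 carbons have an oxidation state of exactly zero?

Each bond to a more electronegative atom (O, N, halogen) counts +1, each bond to a less electronegative atom (H, metal, B, Si) counts −1, and each C–C bond counts 0. Tallying each carbon:
C1: 2C, 2H → 0 − 2 = -2
C2: 3C, 1H → 0 − 1 = -1
C3: 2C, 1H, 1O → 0 − 1 + 1 = 0
C4: 1C, 2O, 1I → 0 + 2 + 1 = +3
1 carbon (C3) meets the condition.

1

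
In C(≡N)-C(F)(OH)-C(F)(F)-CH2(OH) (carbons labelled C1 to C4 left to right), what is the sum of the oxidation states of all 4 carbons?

+6

Each bond to a more electronegative atom (O, N, halogen) counts +1, each bond to a less electronegative atom (H, metal, B, Si) counts −1, and each C–C bond counts 0. Tallying each carbon:
C1: 1C, 3N → 0 + 3 = +3
C2: 2C, 1O, 1F → 0 + 1 + 1 = +2
C3: 2C, 2F → 0 + 2 = +2
C4: 1C, 2H, 1O → 0 − 2 + 1 = -1
Sum = +3 + 2 + 2 − 1 = +6.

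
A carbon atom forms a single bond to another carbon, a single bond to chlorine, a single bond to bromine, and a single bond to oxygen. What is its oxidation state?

+3

Count +1 for every bond to an atom more electronegative than carbon and −1 for every bond to one less electronegative; C–C bonds are 0.
The carbon has one bond to C (0), one bond to Cl (+1), one bond to Br (+1), one bond to O (+1).
Oxidation state = 0 + 1 + 1 + 1 = +3.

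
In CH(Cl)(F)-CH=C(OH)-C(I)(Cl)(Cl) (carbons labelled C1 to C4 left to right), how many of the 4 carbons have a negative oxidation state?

Tallying each carbon's bonds:
C1: 1C, 1H, 1F, 1Cl → 0 − 1 + 1 + 1 = +1
C2: 3C, 1H → 0 − 1 = -1
C3: 3C, 1O → 0 + 1 = +1
C4: 1C, 2Cl, 1I → 0 + 2 + 1 = +3
1 carbon (C2) meets the condition.

1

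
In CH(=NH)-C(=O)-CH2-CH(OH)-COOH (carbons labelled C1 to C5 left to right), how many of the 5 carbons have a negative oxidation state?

Tallying each carbon's bonds:
C1: 1C, 1H, 2N → 0 − 1 + 2 = +1
C2: 2C, 2O → 0 + 2 = +2
C3: 2C, 2H → 0 − 2 = -2
C4: 2C, 1H, 1O → 0 − 1 + 1 = 0
C5: 1C, 3O → 0 + 3 = +3
1 carbon (C3) meets the condition.

1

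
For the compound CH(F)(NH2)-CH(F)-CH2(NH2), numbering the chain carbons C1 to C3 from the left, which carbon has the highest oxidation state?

Bonds to more-electronegative neighbours contribute +1 each, bonds to H or metals contribute −1 each, and C–C bonds contribute 0. Tallying each carbon:
C1: 1C, 1H, 1N, 1F → 0 − 1 + 1 + 1 = +1
C2: 2C, 1H, 1F → 0 − 1 + 1 = 0
C3: 1C, 2H, 1N → 0 − 2 + 1 = -1
The most oxidised carbon is C1 at +1.

C1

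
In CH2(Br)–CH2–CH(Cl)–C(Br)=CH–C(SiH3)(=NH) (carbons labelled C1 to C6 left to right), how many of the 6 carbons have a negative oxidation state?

Assign +1 per bond to O/N/halogen, −1 per bond to H or an electropositive element, and 0 per bond to carbon. Tallying each carbon:
C1: 1C, 2H, 1Br → 0 − 2 + 1 = -1
C2: 2C, 2H → 0 − 2 = -2
C3: 2C, 1H, 1Cl → 0 − 1 + 1 = 0
C4: 3C, 1Br → 0 + 1 = +1
C5: 3C, 1H → 0 − 1 = -1
C6: 1C, 2N, 1Si → 0 + 2 − 1 = +1
3 carbons (C1, C2, C5) meet the condition.

3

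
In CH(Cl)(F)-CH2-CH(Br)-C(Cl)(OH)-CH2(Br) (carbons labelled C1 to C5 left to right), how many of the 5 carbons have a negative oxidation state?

Bonds to more-electronegative neighbours contribute +1 each, bonds to H or metals contribute −1 each, and C–C bonds contribute 0. Tallying each carbon:
C1: 1C, 1H, 1F, 1Cl → 0 − 1 + 1 + 1 = +1
C2: 2C, 2H → 0 − 2 = -2
C3: 2C, 1H, 1Br → 0 − 1 + 1 = 0
C4: 2C, 1O, 1Cl → 0 + 1 + 1 = +2
C5: 1C, 2H, 1Br → 0 − 2 + 1 = -1
2 carbons (C2, C5) meet the condition.

2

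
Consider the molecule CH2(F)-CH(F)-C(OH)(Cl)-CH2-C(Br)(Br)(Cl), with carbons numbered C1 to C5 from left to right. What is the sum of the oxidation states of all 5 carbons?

+2

Each bond to a more electronegative atom (O, N, halogen) counts +1, each bond to a less electronegative atom (H, metal, B, Si) counts −1, and each C–C bond counts 0. Tallying each carbon:
C1: 1C, 2H, 1F → 0 − 2 + 1 = -1
C2: 2C, 1H, 1F → 0 − 1 + 1 = 0
C3: 2C, 1O, 1Cl → 0 + 1 + 1 = +2
C4: 2C, 2H → 0 − 2 = -2
C5: 1C, 1Cl, 2Br → 0 + 1 + 2 = +3
Sum = -1 + 0 + 2 − 2 + 3 = +2.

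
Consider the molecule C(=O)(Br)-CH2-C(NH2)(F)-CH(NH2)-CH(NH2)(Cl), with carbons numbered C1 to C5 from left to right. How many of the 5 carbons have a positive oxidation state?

Count +1 for every bond to an atom more electronegative than carbon and −1 for every bond to one less electronegative; C–C bonds are 0. Tallying each carbon:
C1: 1C, 2O, 1Br → 0 + 2 + 1 = +3
C2: 2C, 2H → 0 − 2 = -2
C3: 2C, 1N, 1F → 0 + 1 + 1 = +2
C4: 2C, 1H, 1N → 0 − 1 + 1 = 0
C5: 1C, 1H, 1N, 1Cl → 0 − 1 + 1 + 1 = +1
3 carbons (C1, C3, C5) meet the condition.

3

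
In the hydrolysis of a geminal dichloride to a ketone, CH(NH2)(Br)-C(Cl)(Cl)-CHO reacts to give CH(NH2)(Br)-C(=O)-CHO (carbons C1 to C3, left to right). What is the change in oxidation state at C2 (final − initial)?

Before: C2 has 2 bonds to C, 2 bonds to Cl → oxidation state +2.
After: C2 has 2 bonds to C, 2 bonds to O → oxidation state +2.
Δ = +2 − (+2) = 0, so no net redox change at C2.

0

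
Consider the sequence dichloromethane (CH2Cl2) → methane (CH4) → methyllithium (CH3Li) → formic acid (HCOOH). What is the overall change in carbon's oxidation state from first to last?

+2

Carbon oxidation states along the series — dichloromethane: 0, methane: -4, methyllithium: -4, formic acid: +2.
Net change = +2 − (0) = +2.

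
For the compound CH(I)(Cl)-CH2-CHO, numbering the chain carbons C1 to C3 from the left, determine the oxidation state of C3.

+1

C3 has one bond to C (0), a double bond to O (2×+1 = +2), one bond to H (-1).
Oxidation state = 0 + 2 − 1 = +1.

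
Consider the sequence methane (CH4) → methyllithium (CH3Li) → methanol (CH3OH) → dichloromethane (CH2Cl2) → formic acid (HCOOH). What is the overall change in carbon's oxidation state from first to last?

Carbon oxidation states along the series — methane: -4, methyllithium: -4, methanol: -2, dichloromethane: 0, formic acid: +2.
Net change = +2 − (-4) = +6.

+6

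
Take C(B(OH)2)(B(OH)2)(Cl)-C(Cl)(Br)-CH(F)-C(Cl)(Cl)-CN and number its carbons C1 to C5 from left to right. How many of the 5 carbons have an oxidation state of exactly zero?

Count +1 for every bond to an atom more electronegative than carbon and −1 for every bond to one less electronegative; C–C bonds are 0. Tallying each carbon:
C1: 1C, 1Cl, 2B → 0 + 1 − 2 = -1
C2: 2C, 1Cl, 1Br → 0 + 1 + 1 = +2
C3: 2C, 1H, 1F → 0 − 1 + 1 = 0
C4: 2C, 2Cl → 0 + 2 = +2
C5: 1C, 3N → 0 + 3 = +3
1 carbon (C3) meets the condition.

1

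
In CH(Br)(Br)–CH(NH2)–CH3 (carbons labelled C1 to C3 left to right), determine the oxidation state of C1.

+1

C1 has one bond to C (0), one bond to Br (+1), one bond to Br (+1), one bond to H (-1).
Oxidation state = 0 + 1 + 1 − 1 = +1.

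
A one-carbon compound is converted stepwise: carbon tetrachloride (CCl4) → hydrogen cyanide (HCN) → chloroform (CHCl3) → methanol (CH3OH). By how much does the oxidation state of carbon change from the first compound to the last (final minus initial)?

-6

Carbon oxidation states along the series — carbon tetrachloride: +4, hydrogen cyanide: +2, chloroform: +2, methanol: -2.
Net change = -2 − (+4) = -6.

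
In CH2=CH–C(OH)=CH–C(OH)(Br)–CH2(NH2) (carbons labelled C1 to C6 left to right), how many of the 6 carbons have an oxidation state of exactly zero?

0

Bonds to more-electronegative neighbours contribute +1 each, bonds to H or metals contribute −1 each, and C–C bonds contribute 0. Tallying each carbon:
C1: 2C, 2H → 0 − 2 = -2
C2: 3C, 1H → 0 − 1 = -1
C3: 3C, 1O → 0 + 1 = +1
C4: 3C, 1H → 0 − 1 = -1
C5: 2C, 1O, 1Br → 0 + 1 + 1 = +2
C6: 1C, 2H, 1N → 0 − 2 + 1 = -1
0 carbons meet the condition.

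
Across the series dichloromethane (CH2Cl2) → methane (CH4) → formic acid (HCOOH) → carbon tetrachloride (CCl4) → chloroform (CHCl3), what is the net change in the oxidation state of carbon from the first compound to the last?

Carbon oxidation states along the series — dichloromethane: 0, methane: -4, formic acid: +2, carbon tetrachloride: +4, chloroform: +2.
Net change = +2 − (0) = +2.

+2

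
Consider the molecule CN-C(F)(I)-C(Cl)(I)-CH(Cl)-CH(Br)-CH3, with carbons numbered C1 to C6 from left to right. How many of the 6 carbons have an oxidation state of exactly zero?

Tallying each carbon's bonds:
C1: 1C, 3N → 0 + 3 = +3
C2: 2C, 1F, 1I → 0 + 1 + 1 = +2
C3: 2C, 1Cl, 1I → 0 + 1 + 1 = +2
C4: 2C, 1H, 1Cl → 0 − 1 + 1 = 0
C5: 2C, 1H, 1Br → 0 − 1 + 1 = 0
C6: 1C, 3H → 0 − 3 = -3
2 carbons (C4, C5) meet the condition.

2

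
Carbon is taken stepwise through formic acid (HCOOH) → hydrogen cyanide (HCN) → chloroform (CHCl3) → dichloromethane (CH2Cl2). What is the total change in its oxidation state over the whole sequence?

-2

Carbon oxidation states along the series — formic acid: +2, hydrogen cyanide: +2, chloroform: +2, dichloromethane: 0.
Net change = 0 − (+2) = -2.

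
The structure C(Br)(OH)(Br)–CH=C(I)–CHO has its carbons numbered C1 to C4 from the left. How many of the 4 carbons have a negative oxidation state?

1

Bonds to more-electronegative neighbours contribute +1 each, bonds to H or metals contribute −1 each, and C–C bonds contribute 0. Tallying each carbon:
C1: 1C, 1O, 2Br → 0 + 1 + 2 = +3
C2: 3C, 1H → 0 − 1 = -1
C3: 3C, 1I → 0 + 1 = +1
C4: 1C, 1H, 2O → 0 − 1 + 2 = +1
1 carbon (C2) meets the condition.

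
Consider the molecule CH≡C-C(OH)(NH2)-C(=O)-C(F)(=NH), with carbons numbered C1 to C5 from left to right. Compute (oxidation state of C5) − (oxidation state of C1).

+4

C5: 1C, 2N, 1F → 0 + 2 + 1 = +3
C1: 3C, 1H → 0 − 1 = -1
Difference: +3 − (-1) = +4.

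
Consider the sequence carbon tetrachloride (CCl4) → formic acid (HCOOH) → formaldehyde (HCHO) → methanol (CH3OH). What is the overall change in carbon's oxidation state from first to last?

Carbon oxidation states along the series — carbon tetrachloride: +4, formic acid: +2, formaldehyde: 0, methanol: -2.
Net change = -2 − (+4) = -6.

-6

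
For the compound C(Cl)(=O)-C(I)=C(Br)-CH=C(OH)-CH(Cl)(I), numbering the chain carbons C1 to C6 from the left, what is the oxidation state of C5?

+1

C5 has a double bond to C (2×0 = 0), one bond to C (0), one bond to O (+1).
Oxidation state = 0 + 0 + 1 = +1.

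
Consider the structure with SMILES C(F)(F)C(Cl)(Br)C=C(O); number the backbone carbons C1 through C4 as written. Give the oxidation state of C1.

+1

C1 has one bond to C (0), one bond to F (+1), one bond to H (-1), one bond to F (+1).
Oxidation state = 0 + 1 − 1 + 1 = +1.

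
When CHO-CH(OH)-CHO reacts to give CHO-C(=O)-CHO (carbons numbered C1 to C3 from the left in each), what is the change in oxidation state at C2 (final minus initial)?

Before: C2 has 2 bonds to C, 1 bond to H, 1 bond to O → oxidation state 0.
After: C2 has 2 bonds to C, 2 bonds to O → oxidation state +2.
Δ = +2 − (0) = +2, so this is an oxidation at C2.

+2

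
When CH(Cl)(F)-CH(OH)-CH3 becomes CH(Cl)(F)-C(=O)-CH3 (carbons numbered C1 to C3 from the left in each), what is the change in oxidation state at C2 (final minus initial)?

+2

Before: C2 has 2 bonds to C, 1 bond to H, 1 bond to O → oxidation state 0.
After: C2 has 2 bonds to C, 2 bonds to O → oxidation state +2.
Δ = +2 − (0) = +2, so this is an oxidation at C2.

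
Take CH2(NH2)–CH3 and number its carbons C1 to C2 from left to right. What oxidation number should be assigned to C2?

Each bond to a more electronegative atom (O, N, halogen) counts +1, each bond to a less electronegative atom (H, metal, B, Si) counts −1, and each C–C bond counts 0.
C2 has one bond to C (0), one bond to H (-1), one bond to H (-1), one bond to H (-1).
Oxidation state = 0 − 1 − 1 − 1 = -3.

-3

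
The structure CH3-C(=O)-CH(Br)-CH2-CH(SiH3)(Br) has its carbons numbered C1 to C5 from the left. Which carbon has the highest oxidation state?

Assign +1 per bond to O/N/halogen, −1 per bond to H or an electropositive element, and 0 per bond to carbon. Tallying each carbon:
C1: 1C, 3H → 0 − 3 = -3
C2: 2C, 2O → 0 + 2 = +2
C3: 2C, 1H, 1Br → 0 − 1 + 1 = 0
C4: 2C, 2H → 0 − 2 = -2
C5: 1C, 1H, 1Br, 1Si → 0 − 1 + 1 − 1 = -1
The most oxidised carbon is C2 at +2.

C2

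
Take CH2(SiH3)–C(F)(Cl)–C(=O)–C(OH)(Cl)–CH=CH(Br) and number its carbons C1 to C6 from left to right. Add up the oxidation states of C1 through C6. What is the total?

+2

Each bond to a more electronegative atom (O, N, halogen) counts +1, each bond to a less electronegative atom (H, metal, B, Si) counts −1, and each C–C bond counts 0. Tallying each carbon:
C1: 1C, 2H, 1Si → 0 − 2 − 1 = -3
C2: 2C, 1F, 1Cl → 0 + 1 + 1 = +2
C3: 2C, 2O → 0 + 2 = +2
C4: 2C, 1O, 1Cl → 0 + 1 + 1 = +2
C5: 3C, 1H → 0 − 1 = -1
C6: 2C, 1H, 1Br → 0 − 1 + 1 = 0
Sum = -3 + 2 + 2 + 2 − 1 + 0 = +2.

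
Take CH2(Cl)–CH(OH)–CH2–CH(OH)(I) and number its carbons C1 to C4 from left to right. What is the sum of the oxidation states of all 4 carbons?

-2

Count +1 for every bond to an atom more electronegative than carbon and −1 for every bond to one less electronegative; C–C bonds are 0. Tallying each carbon:
C1: 1C, 2H, 1Cl → 0 − 2 + 1 = -1
C2: 2C, 1H, 1O → 0 − 1 + 1 = 0
C3: 2C, 2H → 0 − 2 = -2
C4: 1C, 1H, 1O, 1I → 0 − 1 + 1 + 1 = +1
Sum = -1 + 0 − 2 + 1 = -2.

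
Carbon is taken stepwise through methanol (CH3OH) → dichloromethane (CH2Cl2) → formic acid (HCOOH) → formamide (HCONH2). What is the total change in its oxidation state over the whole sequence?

Carbon oxidation states along the series — methanol: -2, dichloromethane: 0, formic acid: +2, formamide: +2.
Net change = +2 − (-2) = +4.

+4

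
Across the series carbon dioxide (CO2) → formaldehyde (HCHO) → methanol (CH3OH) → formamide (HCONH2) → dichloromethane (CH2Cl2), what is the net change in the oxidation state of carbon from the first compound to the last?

-4

Carbon oxidation states along the series — carbon dioxide: +4, formaldehyde: 0, methanol: -2, formamide: +2, dichloromethane: 0.
Net change = 0 − (+4) = -4.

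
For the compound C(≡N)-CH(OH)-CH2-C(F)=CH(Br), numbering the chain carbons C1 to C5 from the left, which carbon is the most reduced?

C3

Tallying each carbon's bonds:
C1: 1C, 3N → 0 + 3 = +3
C2: 2C, 1H, 1O → 0 − 1 + 1 = 0
C3: 2C, 2H → 0 − 2 = -2
C4: 3C, 1F → 0 + 1 = +1
C5: 2C, 1H, 1Br → 0 − 1 + 1 = 0
The most reduced carbon is C3 at -2.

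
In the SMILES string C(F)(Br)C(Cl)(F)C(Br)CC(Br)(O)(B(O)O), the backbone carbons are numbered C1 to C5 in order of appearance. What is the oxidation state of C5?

Bonds to more-electronegative neighbours contribute +1 each, bonds to H or metals contribute −1 each, and C–C bonds contribute 0.
C5 has one bond to C (0), one bond to Br (+1), one bond to O (+1), one bond to B (-1).
Oxidation state = 0 + 1 + 1 − 1 = +1.

+1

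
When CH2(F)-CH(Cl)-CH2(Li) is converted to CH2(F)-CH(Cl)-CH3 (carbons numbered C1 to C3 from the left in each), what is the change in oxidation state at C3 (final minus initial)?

0

Before: C3 has 1 bond to C, 2 bonds to H, 1 bond to Li → oxidation state -3.
After: C3 has 1 bond to C, 3 bonds to H → oxidation state -3.
Δ = -3 − (-3) = 0, so no net redox change at C3.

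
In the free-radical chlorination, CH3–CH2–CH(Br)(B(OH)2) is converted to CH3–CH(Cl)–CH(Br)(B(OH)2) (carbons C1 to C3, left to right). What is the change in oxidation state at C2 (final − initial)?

+2

Before: C2 has 2 bonds to C, 2 bonds to H → oxidation state -2.
After: C2 has 2 bonds to C, 1 bond to H, 1 bond to Cl → oxidation state 0.
Δ = 0 − (-2) = +2, so this is an oxidation at C2.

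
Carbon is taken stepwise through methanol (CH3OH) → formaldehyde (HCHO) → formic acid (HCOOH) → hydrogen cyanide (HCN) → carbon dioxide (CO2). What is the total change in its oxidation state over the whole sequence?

Carbon oxidation states along the series — methanol: -2, formaldehyde: 0, formic acid: +2, hydrogen cyanide: +2, carbon dioxide: +4.
Net change = +4 − (-2) = +6.

+6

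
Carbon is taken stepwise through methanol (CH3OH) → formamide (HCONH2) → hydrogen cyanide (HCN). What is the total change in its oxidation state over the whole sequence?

+4

Carbon oxidation states along the series — methanol: -2, formamide: +2, hydrogen cyanide: +2.
Net change = +2 − (-2) = +4.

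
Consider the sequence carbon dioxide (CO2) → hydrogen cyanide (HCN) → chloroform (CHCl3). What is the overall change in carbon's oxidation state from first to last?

Carbon oxidation states along the series — carbon dioxide: +4, hydrogen cyanide: +2, chloroform: +2.
Net change = +2 − (+4) = -2.

-2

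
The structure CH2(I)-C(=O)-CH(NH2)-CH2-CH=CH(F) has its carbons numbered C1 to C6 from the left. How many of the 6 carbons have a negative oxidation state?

Tallying each carbon's bonds:
C1: 1C, 2H, 1I → 0 − 2 + 1 = -1
C2: 2C, 2O → 0 + 2 = +2
C3: 2C, 1H, 1N → 0 − 1 + 1 = 0
C4: 2C, 2H → 0 − 2 = -2
C5: 3C, 1H → 0 − 1 = -1
C6: 2C, 1H, 1F → 0 − 1 + 1 = 0
3 carbons (C1, C4, C5) meet the condition.

3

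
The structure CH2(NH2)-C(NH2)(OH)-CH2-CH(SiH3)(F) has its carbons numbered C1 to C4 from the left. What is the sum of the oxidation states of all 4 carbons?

-2

Bonds to more-electronegative neighbours contribute +1 each, bonds to H or metals contribute −1 each, and C–C bonds contribute 0. Tallying each carbon:
C1: 1C, 2H, 1N → 0 − 2 + 1 = -1
C2: 2C, 1O, 1N → 0 + 1 + 1 = +2
C3: 2C, 2H → 0 − 2 = -2
C4: 1C, 1H, 1F, 1Si → 0 − 1 + 1 − 1 = -1
Sum = -1 + 2 − 2 − 1 = -2.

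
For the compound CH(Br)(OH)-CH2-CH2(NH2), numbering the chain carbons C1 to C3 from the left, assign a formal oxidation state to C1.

Count +1 for every bond to an atom more electronegative than carbon and −1 for every bond to one less electronegative; C–C bonds are 0.
C1 has one bond to C (0), one bond to Br (+1), one bond to O (+1), one bond to H (-1).
Oxidation state = 0 + 1 + 1 − 1 = +1.

+1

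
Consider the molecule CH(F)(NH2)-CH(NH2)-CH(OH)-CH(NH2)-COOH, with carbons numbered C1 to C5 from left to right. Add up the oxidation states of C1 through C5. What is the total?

Tallying each carbon's bonds:
C1: 1C, 1H, 1N, 1F → 0 − 1 + 1 + 1 = +1
C2: 2C, 1H, 1N → 0 − 1 + 1 = 0
C3: 2C, 1H, 1O → 0 − 1 + 1 = 0
C4: 2C, 1H, 1N → 0 − 1 + 1 = 0
C5: 1C, 3O → 0 + 3 = +3
Sum = +1 + 0 + 0 + 0 + 3 = +4.

+4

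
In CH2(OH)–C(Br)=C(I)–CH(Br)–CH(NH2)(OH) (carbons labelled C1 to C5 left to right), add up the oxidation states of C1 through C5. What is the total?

+2

Count +1 for every bond to an atom more electronegative than carbon and −1 for every bond to one less electronegative; C–C bonds are 0. Tallying each carbon:
C1: 1C, 2H, 1O → 0 − 2 + 1 = -1
C2: 3C, 1Br → 0 + 1 = +1
C3: 3C, 1I → 0 + 1 = +1
C4: 2C, 1H, 1Br → 0 − 1 + 1 = 0
C5: 1C, 1H, 1O, 1N → 0 − 1 + 1 + 1 = +1
Sum = -1 + 1 + 1 + 0 + 1 = +2.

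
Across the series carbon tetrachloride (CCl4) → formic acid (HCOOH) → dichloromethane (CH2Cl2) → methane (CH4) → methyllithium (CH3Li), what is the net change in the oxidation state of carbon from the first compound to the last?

-8

Carbon oxidation states along the series — carbon tetrachloride: +4, formic acid: +2, dichloromethane: 0, methane: -4, methyllithium: -4.
Net change = -4 − (+4) = -8.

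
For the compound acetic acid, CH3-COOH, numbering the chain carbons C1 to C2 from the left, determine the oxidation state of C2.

Bonds to more-electronegative neighbours contribute +1 each, bonds to H or metals contribute −1 each, and C–C bonds contribute 0.
C2 has a double bond to O (2×+1 = +2), one bond to O (+1), one bond to C (0).
Oxidation state = +2 + 1 + 0 = +3.

+3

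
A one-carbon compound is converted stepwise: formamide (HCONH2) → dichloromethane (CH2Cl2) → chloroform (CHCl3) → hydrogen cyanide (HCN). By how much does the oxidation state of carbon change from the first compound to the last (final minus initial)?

Carbon oxidation states along the series — formamide: +2, dichloromethane: 0, chloroform: +2, hydrogen cyanide: +2.
Net change = +2 − (+2) = 0.

0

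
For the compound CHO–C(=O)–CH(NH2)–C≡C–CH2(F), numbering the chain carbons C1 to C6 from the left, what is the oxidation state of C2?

+2

Count +1 for every bond to an atom more electronegative than carbon and −1 for every bond to one less electronegative; C–C bonds are 0.
C2 has one bond to C (0), one bond to C (0), a double bond to O (2×+1 = +2).
Oxidation state = 0 + 0 + 2 = +2.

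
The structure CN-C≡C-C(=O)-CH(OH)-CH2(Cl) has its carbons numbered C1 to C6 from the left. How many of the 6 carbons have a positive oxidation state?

Tallying each carbon's bonds:
C1: 1C, 3N → 0 + 3 = +3
C2: 4C → 0 = 0
C3: 4C → 0 = 0
C4: 2C, 2O → 0 + 2 = +2
C5: 2C, 1H, 1O → 0 − 1 + 1 = 0
C6: 1C, 2H, 1Cl → 0 − 2 + 1 = -1
2 carbons (C1, C4) meet the condition.

2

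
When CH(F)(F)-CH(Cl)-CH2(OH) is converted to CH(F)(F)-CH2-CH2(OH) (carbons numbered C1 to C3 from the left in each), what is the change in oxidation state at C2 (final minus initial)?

-2

Before: C2 has 2 bonds to C, 1 bond to H, 1 bond to Cl → oxidation state 0.
After: C2 has 2 bonds to C, 2 bonds to H → oxidation state -2.
Δ = -2 − (0) = -2, so this is a reduction at C2.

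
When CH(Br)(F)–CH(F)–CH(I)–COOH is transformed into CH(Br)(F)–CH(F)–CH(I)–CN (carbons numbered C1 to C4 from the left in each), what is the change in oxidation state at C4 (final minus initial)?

0

Before: C4 has 1 bond to C, 3 bonds to O → oxidation state +3.
After: C4 has 1 bond to C, 3 bonds to N → oxidation state +3.
Δ = +3 − (+3) = 0, so no net redox change at C4.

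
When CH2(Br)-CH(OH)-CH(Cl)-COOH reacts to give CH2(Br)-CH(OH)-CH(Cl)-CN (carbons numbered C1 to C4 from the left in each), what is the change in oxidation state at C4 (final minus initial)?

Before: C4 has 1 bond to C, 3 bonds to O → oxidation state +3.
After: C4 has 1 bond to C, 3 bonds to N → oxidation state +3.
Δ = +3 − (+3) = 0, so no net redox change at C4.

0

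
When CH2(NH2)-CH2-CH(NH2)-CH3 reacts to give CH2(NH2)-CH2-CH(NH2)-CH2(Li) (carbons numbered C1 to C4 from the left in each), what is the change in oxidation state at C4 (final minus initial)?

0

Before: C4 has 1 bond to C, 3 bonds to H → oxidation state -3.
After: C4 has 1 bond to C, 2 bonds to H, 1 bond to Li → oxidation state -3.
Δ = -3 − (-3) = 0, so no net redox change at C4.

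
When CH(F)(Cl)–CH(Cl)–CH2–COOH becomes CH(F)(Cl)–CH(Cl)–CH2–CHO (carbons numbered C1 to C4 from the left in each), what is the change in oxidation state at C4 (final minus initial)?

-2

Before: C4 has 1 bond to C, 3 bonds to O → oxidation state +3.
After: C4 has 1 bond to C, 1 bond to H, 2 bonds to O → oxidation state +1.
Δ = +1 − (+3) = -2, so this is a reduction at C4.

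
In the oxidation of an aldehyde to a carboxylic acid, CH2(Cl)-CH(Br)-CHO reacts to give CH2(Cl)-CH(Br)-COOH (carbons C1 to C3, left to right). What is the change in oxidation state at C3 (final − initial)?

+2

Before: C3 has 1 bond to C, 1 bond to H, 2 bonds to O → oxidation state +1.
After: C3 has 1 bond to C, 3 bonds to O → oxidation state +3.
Δ = +3 − (+1) = +2, so this is an oxidation at C3.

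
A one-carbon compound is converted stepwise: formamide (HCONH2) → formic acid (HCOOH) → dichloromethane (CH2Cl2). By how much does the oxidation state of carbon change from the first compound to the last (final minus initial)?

-2

Carbon oxidation states along the series — formamide: +2, formic acid: +2, dichloromethane: 0.
Net change = 0 − (+2) = -2.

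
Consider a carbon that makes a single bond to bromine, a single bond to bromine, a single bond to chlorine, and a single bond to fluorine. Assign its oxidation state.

The carbon has one bond to Br (+1), one bond to Cl (+1), one bond to Br (+1), one bond to F (+1).
Oxidation state = +1 + 1 + 1 + 1 = +4.

+4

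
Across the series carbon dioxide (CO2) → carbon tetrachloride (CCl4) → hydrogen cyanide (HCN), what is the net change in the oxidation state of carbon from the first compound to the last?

-2

Carbon oxidation states along the series — carbon dioxide: +4, carbon tetrachloride: +4, hydrogen cyanide: +2.
Net change = +2 − (+4) = -2.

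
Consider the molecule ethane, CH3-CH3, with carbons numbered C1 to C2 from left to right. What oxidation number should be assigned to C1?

C1 has one bond to H (-1), one bond to H (-1), one bond to H (-1), one bond to C (0).
Oxidation state = -1 − 1 − 1 + 0 = -3.

-3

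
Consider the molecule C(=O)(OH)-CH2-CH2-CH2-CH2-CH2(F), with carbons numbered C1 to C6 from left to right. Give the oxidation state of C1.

+3

C1 has one bond to C (0), a double bond to O (2×+1 = +2), one bond to O (+1).
Oxidation state = 0 + 2 + 1 = +3.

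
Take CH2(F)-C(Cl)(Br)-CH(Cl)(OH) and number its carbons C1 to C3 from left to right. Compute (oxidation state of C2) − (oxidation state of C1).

+3

C2: 2C, 1Cl, 1Br → 0 + 1 + 1 = +2
C1: 1C, 2H, 1F → 0 − 2 + 1 = -1
Difference: +2 − (-1) = +3.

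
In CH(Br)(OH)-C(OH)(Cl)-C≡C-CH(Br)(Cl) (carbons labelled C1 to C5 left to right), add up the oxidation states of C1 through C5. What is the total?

Assign +1 per bond to O/N/halogen, −1 per bond to H or an electropositive element, and 0 per bond to carbon. Tallying each carbon:
C1: 1C, 1H, 1O, 1Br → 0 − 1 + 1 + 1 = +1
C2: 2C, 1O, 1Cl → 0 + 1 + 1 = +2
C3: 4C → 0 = 0
C4: 4C → 0 = 0
C5: 1C, 1H, 1Cl, 1Br → 0 − 1 + 1 + 1 = +1
Sum = +1 + 2 + 0 + 0 + 1 = +4.

+4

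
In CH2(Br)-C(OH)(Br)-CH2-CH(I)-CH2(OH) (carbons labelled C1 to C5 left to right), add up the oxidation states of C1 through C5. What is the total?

Tallying each carbon's bonds:
C1: 1C, 2H, 1Br → 0 − 2 + 1 = -1
C2: 2C, 1O, 1Br → 0 + 1 + 1 = +2
C3: 2C, 2H → 0 − 2 = -2
C4: 2C, 1H, 1I → 0 − 1 + 1 = 0
C5: 1C, 2H, 1O → 0 − 2 + 1 = -1
Sum = -1 + 2 − 2 + 0 − 1 = -2.

-2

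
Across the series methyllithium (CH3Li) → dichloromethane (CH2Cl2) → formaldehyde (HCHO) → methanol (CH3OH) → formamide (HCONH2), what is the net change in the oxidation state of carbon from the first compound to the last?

Carbon oxidation states along the series — methyllithium: -4, dichloromethane: 0, formaldehyde: 0, methanol: -2, formamide: +2.
Net change = +2 − (-4) = +6.

+6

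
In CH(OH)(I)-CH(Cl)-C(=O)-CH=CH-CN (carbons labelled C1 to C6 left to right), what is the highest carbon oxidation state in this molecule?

+3

Assign +1 per bond to O/N/halogen, −1 per bond to H or an electropositive element, and 0 per bond to carbon. Tallying each carbon:
C1: 1C, 1H, 1O, 1I → 0 − 1 + 1 + 1 = +1
C2: 2C, 1H, 1Cl → 0 − 1 + 1 = 0
C3: 2C, 2O → 0 + 2 = +2
C4: 3C, 1H → 0 − 1 = -1
C5: 3C, 1H → 0 − 1 = -1
C6: 1C, 3N → 0 + 3 = +3
The highest value is +3.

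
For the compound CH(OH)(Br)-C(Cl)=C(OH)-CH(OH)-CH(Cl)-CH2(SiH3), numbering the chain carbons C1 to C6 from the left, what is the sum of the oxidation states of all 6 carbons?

Tallying each carbon's bonds:
C1: 1C, 1H, 1O, 1Br → 0 − 1 + 1 + 1 = +1
C2: 3C, 1Cl → 0 + 1 = +1
C3: 3C, 1O → 0 + 1 = +1
C4: 2C, 1H, 1O → 0 − 1 + 1 = 0
C5: 2C, 1H, 1Cl → 0 − 1 + 1 = 0
C6: 1C, 2H, 1Si → 0 − 2 − 1 = -3
Sum = +1 + 1 + 1 + 0 + 0 − 3 = 0.

0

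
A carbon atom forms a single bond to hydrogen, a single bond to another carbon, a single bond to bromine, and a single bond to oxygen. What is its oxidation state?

+1

Bonds to more-electronegative neighbours contribute +1 each, bonds to H or metals contribute −1 each, and C–C bonds contribute 0.
The carbon has one bond to C (0), one bond to O (+1), one bond to H (-1), one bond to Br (+1).
Oxidation state = 0 + 1 − 1 + 1 = +1.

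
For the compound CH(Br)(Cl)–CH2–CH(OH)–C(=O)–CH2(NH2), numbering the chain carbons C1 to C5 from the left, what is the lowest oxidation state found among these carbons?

Assign +1 per bond to O/N/halogen, −1 per bond to H or an electropositive element, and 0 per bond to carbon. Tallying each carbon:
C1: 1C, 1H, 1Cl, 1Br → 0 − 1 + 1 + 1 = +1
C2: 2C, 2H → 0 − 2 = -2
C3: 2C, 1H, 1O → 0 − 1 + 1 = 0
C4: 2C, 2O → 0 + 2 = +2
C5: 1C, 2H, 1N → 0 − 2 + 1 = -1
The lowest value is -2.

-2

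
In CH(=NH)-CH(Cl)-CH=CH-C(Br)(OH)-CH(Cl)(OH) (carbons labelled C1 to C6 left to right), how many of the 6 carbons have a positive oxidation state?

Bonds to more-electronegative neighbours contribute +1 each, bonds to H or metals contribute −1 each, and C–C bonds contribute 0. Tallying each carbon:
C1: 1C, 1H, 2N → 0 − 1 + 2 = +1
C2: 2C, 1H, 1Cl → 0 − 1 + 1 = 0
C3: 3C, 1H → 0 − 1 = -1
C4: 3C, 1H → 0 − 1 = -1
C5: 2C, 1O, 1Br → 0 + 1 + 1 = +2
C6: 1C, 1H, 1O, 1Cl → 0 − 1 + 1 + 1 = +1
3 carbons (C1, C5, C6) meet the condition.

3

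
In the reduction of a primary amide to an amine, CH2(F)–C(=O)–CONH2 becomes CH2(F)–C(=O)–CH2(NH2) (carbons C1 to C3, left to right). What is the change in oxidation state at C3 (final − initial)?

Before: C3 has 1 bond to C, 2 bonds to O, 1 bond to N → oxidation state +3.
After: C3 has 1 bond to C, 2 bonds to H, 1 bond to N → oxidation state -1.
Δ = -1 − (+3) = -4, so this is a reduction at C3.

-4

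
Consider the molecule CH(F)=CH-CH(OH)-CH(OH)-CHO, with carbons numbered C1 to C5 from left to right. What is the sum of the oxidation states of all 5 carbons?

0

Bonds to more-electronegative neighbours contribute +1 each, bonds to H or metals contribute −1 each, and C–C bonds contribute 0. Tallying each carbon:
C1: 2C, 1H, 1F → 0 − 1 + 1 = 0
C2: 3C, 1H → 0 − 1 = -1
C3: 2C, 1H, 1O → 0 − 1 + 1 = 0
C4: 2C, 1H, 1O → 0 − 1 + 1 = 0
C5: 1C, 1H, 2O → 0 − 1 + 2 = +1
Sum = 0 − 1 + 0 + 0 + 1 = 0.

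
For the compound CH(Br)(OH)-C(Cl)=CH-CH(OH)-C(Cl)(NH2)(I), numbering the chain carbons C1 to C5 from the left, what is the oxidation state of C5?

+3

Count +1 for every bond to an atom more electronegative than carbon and −1 for every bond to one less electronegative; C–C bonds are 0.
C5 has one bond to C (0), one bond to Cl (+1), one bond to N (+1), one bond to I (+1).
Oxidation state = 0 + 1 + 1 + 1 = +3.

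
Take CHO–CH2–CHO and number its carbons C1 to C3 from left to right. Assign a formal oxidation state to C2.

-2

Bonds to more-electronegative neighbours contribute +1 each, bonds to H or metals contribute −1 each, and C–C bonds contribute 0.
C2 has one bond to C (0), one bond to C (0), one bond to H (-1), one bond to H (-1).
Oxidation state = 0 + 0 − 1 − 1 = -2.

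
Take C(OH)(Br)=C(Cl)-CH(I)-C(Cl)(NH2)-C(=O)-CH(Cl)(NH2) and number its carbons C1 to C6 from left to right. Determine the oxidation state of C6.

+1

Assign +1 per bond to O/N/halogen, −1 per bond to H or an electropositive element, and 0 per bond to carbon.
C6 has one bond to C (0), one bond to H (-1), one bond to Cl (+1), one bond to N (+1).
Oxidation state = 0 − 1 + 1 + 1 = +1.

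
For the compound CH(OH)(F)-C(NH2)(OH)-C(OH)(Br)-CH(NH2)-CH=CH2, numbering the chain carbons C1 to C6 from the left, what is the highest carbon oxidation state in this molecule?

+2

Each bond to a more electronegative atom (O, N, halogen) counts +1, each bond to a less electronegative atom (H, metal, B, Si) counts −1, and each C–C bond counts 0. Tallying each carbon:
C1: 1C, 1H, 1O, 1F → 0 − 1 + 1 + 1 = +1
C2: 2C, 1O, 1N → 0 + 1 + 1 = +2
C3: 2C, 1O, 1Br → 0 + 1 + 1 = +2
C4: 2C, 1H, 1N → 0 − 1 + 1 = 0
C5: 3C, 1H → 0 − 1 = -1
C6: 2C, 2H → 0 − 2 = -2
The highest value is +2.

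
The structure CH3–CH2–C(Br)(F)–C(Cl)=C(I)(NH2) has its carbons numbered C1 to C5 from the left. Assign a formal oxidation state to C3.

+2

Each bond to a more electronegative atom (O, N, halogen) counts +1, each bond to a less electronegative atom (H, metal, B, Si) counts −1, and each C–C bond counts 0.
C3 has one bond to C (0), one bond to C (0), one bond to Br (+1), one bond to F (+1).
Oxidation state = 0 + 0 + 1 + 1 = +2.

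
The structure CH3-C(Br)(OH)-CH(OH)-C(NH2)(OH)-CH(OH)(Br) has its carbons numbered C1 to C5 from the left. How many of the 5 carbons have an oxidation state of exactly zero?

1

Tallying each carbon's bonds:
C1: 1C, 3H → 0 − 3 = -3
C2: 2C, 1O, 1Br → 0 + 1 + 1 = +2
C3: 2C, 1H, 1O → 0 − 1 + 1 = 0
C4: 2C, 1O, 1N → 0 + 1 + 1 = +2
C5: 1C, 1H, 1O, 1Br → 0 − 1 + 1 + 1 = +1
1 carbon (C3) meets the condition.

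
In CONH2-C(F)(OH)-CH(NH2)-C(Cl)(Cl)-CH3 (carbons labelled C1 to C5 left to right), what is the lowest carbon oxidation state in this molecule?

-3

Each bond to a more electronegative atom (O, N, halogen) counts +1, each bond to a less electronegative atom (H, metal, B, Si) counts −1, and each C–C bond counts 0. Tallying each carbon:
C1: 1C, 2O, 1N → 0 + 2 + 1 = +3
C2: 2C, 1O, 1F → 0 + 1 + 1 = +2
C3: 2C, 1H, 1N → 0 − 1 + 1 = 0
C4: 2C, 2Cl → 0 + 2 = +2
C5: 1C, 3H → 0 − 3 = -3
The lowest value is -3.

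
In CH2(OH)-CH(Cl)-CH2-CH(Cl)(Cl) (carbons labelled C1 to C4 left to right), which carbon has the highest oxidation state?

C4

Count +1 for every bond to an atom more electronegative than carbon and −1 for every bond to one less electronegative; C–C bonds are 0. Tallying each carbon:
C1: 1C, 2H, 1O → 0 − 2 + 1 = -1
C2: 2C, 1H, 1Cl → 0 − 1 + 1 = 0
C3: 2C, 2H → 0 − 2 = -2
C4: 1C, 1H, 2Cl → 0 − 1 + 2 = +1
The most oxidised carbon is C4 at +1.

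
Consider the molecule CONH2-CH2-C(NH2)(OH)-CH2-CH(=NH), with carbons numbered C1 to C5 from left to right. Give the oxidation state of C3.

+2

Bonds to more-electronegative neighbours contribute +1 each, bonds to H or metals contribute −1 each, and C–C bonds contribute 0.
C3 has one bond to C (0), one bond to C (0), one bond to N (+1), one bond to O (+1).
Oxidation state = 0 + 0 + 1 + 1 = +2.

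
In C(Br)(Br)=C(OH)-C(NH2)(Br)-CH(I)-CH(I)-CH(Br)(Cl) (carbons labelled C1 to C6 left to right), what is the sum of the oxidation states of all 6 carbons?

Assign +1 per bond to O/N/halogen, −1 per bond to H or an electropositive element, and 0 per bond to carbon. Tallying each carbon:
C1: 2C, 2Br → 0 + 2 = +2
C2: 3C, 1O → 0 + 1 = +1
C3: 2C, 1N, 1Br → 0 + 1 + 1 = +2
C4: 2C, 1H, 1I → 0 − 1 + 1 = 0
C5: 2C, 1H, 1I → 0 − 1 + 1 = 0
C6: 1C, 1H, 1Cl, 1Br → 0 − 1 + 1 + 1 = +1
Sum = +2 + 1 + 2 + 0 + 0 + 1 = +6.

+6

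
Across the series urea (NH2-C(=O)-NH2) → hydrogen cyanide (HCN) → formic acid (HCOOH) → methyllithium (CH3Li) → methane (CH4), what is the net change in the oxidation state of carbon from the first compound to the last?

Carbon oxidation states along the series — urea: +4, hydrogen cyanide: +2, formic acid: +2, methyllithium: -4, methane: -4.
Net change = -4 − (+4) = -8.

-8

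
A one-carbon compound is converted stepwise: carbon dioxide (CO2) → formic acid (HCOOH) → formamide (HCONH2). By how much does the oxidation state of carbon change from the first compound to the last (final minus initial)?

-2

Carbon oxidation states along the series — carbon dioxide: +4, formic acid: +2, formamide: +2.
Net change = +2 − (+4) = -2.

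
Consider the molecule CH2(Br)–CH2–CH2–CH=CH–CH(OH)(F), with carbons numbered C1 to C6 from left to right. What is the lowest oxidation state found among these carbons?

Assign +1 per bond to O/N/halogen, −1 per bond to H or an electropositive element, and 0 per bond to carbon. Tallying each carbon:
C1: 1C, 2H, 1Br → 0 − 2 + 1 = -1
C2: 2C, 2H → 0 − 2 = -2
C3: 2C, 2H → 0 − 2 = -2
C4: 3C, 1H → 0 − 1 = -1
C5: 3C, 1H → 0 − 1 = -1
C6: 1C, 1H, 1O, 1F → 0 − 1 + 1 + 1 = +1
The lowest value is -2.

-2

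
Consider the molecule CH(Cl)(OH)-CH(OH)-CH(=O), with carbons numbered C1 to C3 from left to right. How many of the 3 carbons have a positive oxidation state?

Count +1 for every bond to an atom more electronegative than carbon and −1 for every bond to one less electronegative; C–C bonds are 0. Tallying each carbon:
C1: 1C, 1H, 1O, 1Cl → 0 − 1 + 1 + 1 = +1
C2: 2C, 1H, 1O → 0 − 1 + 1 = 0
C3: 1C, 1H, 2O → 0 − 1 + 2 = +1
2 carbons (C1, C3) meet the condition.

2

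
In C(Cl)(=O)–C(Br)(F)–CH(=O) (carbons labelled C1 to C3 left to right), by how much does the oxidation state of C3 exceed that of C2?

C3: 1C, 1H, 2O → 0 − 1 + 2 = +1
C2: 2C, 1F, 1Br → 0 + 1 + 1 = +2
Difference: +1 − (+2) = -1.

-1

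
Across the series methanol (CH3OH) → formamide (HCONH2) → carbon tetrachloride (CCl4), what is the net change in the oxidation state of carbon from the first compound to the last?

+6

Carbon oxidation states along the series — methanol: -2, formamide: +2, carbon tetrachloride: +4.
Net change = +4 − (-2) = +6.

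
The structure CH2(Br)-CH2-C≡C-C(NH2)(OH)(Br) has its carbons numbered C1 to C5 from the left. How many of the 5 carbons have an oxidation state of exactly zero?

Tallying each carbon's bonds:
C1: 1C, 2H, 1Br → 0 − 2 + 1 = -1
C2: 2C, 2H → 0 − 2 = -2
C3: 4C → 0 = 0
C4: 4C → 0 = 0
C5: 1C, 1O, 1N, 1Br → 0 + 1 + 1 + 1 = +3
2 carbons (C3, C4) meet the condition.

2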